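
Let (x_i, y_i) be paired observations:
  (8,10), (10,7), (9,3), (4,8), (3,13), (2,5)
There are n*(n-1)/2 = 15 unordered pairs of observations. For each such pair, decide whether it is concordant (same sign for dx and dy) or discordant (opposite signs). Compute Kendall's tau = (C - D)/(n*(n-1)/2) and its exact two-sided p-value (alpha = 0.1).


Step 1: Enumerate the 15 unordered pairs (i,j) with i<j and classify each by sign(x_j-x_i) * sign(y_j-y_i).
  (1,2):dx=+2,dy=-3->D; (1,3):dx=+1,dy=-7->D; (1,4):dx=-4,dy=-2->C; (1,5):dx=-5,dy=+3->D
  (1,6):dx=-6,dy=-5->C; (2,3):dx=-1,dy=-4->C; (2,4):dx=-6,dy=+1->D; (2,5):dx=-7,dy=+6->D
  (2,6):dx=-8,dy=-2->C; (3,4):dx=-5,dy=+5->D; (3,5):dx=-6,dy=+10->D; (3,6):dx=-7,dy=+2->D
  (4,5):dx=-1,dy=+5->D; (4,6):dx=-2,dy=-3->C; (5,6):dx=-1,dy=-8->C
Step 2: C = 6, D = 9, total pairs = 15.
Step 3: tau = (C - D)/(n(n-1)/2) = (6 - 9)/15 = -0.200000.
Step 4: Exact two-sided p-value (enumerate n! = 720 permutations of y under H0): p = 0.719444.
Step 5: alpha = 0.1. fail to reject H0.

tau_b = -0.2000 (C=6, D=9), p = 0.719444, fail to reject H0.


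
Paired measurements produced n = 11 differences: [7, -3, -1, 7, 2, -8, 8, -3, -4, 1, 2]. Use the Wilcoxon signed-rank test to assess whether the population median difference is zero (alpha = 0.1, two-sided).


Step 1: Drop any zero differences (none here) and take |d_i|.
|d| = [7, 3, 1, 7, 2, 8, 8, 3, 4, 1, 2]
Step 2: Midrank |d_i| (ties get averaged ranks).
ranks: |7|->8.5, |3|->5.5, |1|->1.5, |7|->8.5, |2|->3.5, |8|->10.5, |8|->10.5, |3|->5.5, |4|->7, |1|->1.5, |2|->3.5
Step 3: Attach original signs; sum ranks with positive sign and with negative sign.
W+ = 8.5 + 8.5 + 3.5 + 10.5 + 1.5 + 3.5 = 36
W- = 5.5 + 1.5 + 10.5 + 5.5 + 7 = 30
(Check: W+ + W- = 66 should equal n(n+1)/2 = 66.)
Step 4: Test statistic W = min(W+, W-) = 30.
Step 5: Ties in |d|, so use the tie-corrected normal approximation.
        E[W] = n(n+1)/4 = 11*12/4 = 33.
        Tie groups: |d|=1 (t=2), |d|=2 (t=2), |d|=3 (t=2), |d|=7 (t=2), |d|=8 (t=2); sum(t^3 - t) = 30.
        Var[W] = n(n+1)(2n+1)/24 - sum(t^3-t)/48 = 3036/24 - 30/48 = 125.875.
        z = (W - E[W]) / sqrt(Var[W]) = (30 - 33) / 11.2194 = -0.2674.
        Two-sided p = 2*Phi(z) = 0.789166.
Step 6: alpha = 0.1. fail to reject H0.

W+ = 36, W- = 30, W = min = 30, p = 0.789166, fail to reject H0.


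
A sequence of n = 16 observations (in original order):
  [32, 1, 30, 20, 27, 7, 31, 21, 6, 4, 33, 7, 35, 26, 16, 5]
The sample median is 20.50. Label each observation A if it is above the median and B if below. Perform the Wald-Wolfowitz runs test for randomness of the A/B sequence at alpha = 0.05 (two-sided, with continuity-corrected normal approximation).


Step 1: Compute median = 20.50; label A = above, B = below.
Labels in order: ABABABAABBABAABB  (n_A = 8, n_B = 8)
Step 2: Count runs R = 12.
Step 3: Under H0 (random ordering), E[R] = 2*n_A*n_B/(n_A+n_B) + 1 = 2*8*8/16 + 1 = 9.0000.
        Var[R] = 2*n_A*n_B*(2*n_A*n_B - n_A - n_B) / ((n_A+n_B)^2 * (n_A+n_B-1)) = 14336/3840 = 3.7333.
        SD[R] = 1.9322.
Step 4: Continuity-corrected z = (R - 0.5 - E[R]) / SD[R] = (12 - 0.5 - 9.0000) / 1.9322 = 1.2939.
Step 5: Two-sided p-value via normal approximation = 2*(1 - Phi(|z|)) = 0.195709.
Step 6: alpha = 0.05. fail to reject H0.

R = 12, z = 1.2939, p = 0.195709, fail to reject H0.


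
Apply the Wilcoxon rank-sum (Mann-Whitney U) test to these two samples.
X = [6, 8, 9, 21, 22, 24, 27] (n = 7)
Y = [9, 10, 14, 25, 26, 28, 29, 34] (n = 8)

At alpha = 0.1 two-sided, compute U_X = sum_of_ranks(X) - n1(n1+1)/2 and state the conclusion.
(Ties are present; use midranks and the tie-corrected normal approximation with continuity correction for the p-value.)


Step 1: Combine and sort all 15 observations; assign midranks.
sorted (value, group): (6,X), (8,X), (9,X), (9,Y), (10,Y), (14,Y), (21,X), (22,X), (24,X), (25,Y), (26,Y), (27,X), (28,Y), (29,Y), (34,Y)
ranks: 6->1, 8->2, 9->3.5, 9->3.5, 10->5, 14->6, 21->7, 22->8, 24->9, 25->10, 26->11, 27->12, 28->13, 29->14, 34->15
Step 2: Rank sum for X: R1 = 1 + 2 + 3.5 + 7 + 8 + 9 + 12 = 42.5.
Step 3: U_X = R1 - n1(n1+1)/2 = 42.5 - 7*8/2 = 42.5 - 28 = 14.5.
       U_Y = n1*n2 - U_X = 56 - 14.5 = 41.5.
Step 4: Ties are present, so use the tie-corrected normal approximation (with continuity correction) for the p-value.
Step 5: p-value = 0.132118; compare to alpha = 0.1. fail to reject H0.

U_X = 14.5, p = 0.132118, fail to reject H0 at alpha = 0.1.


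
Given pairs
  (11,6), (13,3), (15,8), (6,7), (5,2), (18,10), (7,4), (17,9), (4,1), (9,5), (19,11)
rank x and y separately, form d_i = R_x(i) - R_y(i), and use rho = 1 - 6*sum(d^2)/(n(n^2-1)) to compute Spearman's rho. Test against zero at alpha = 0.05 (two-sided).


Step 1: Rank x and y separately (midranks; no ties here).
rank(x): 11->6, 13->7, 15->8, 6->3, 5->2, 18->10, 7->4, 17->9, 4->1, 9->5, 19->11
rank(y): 6->6, 3->3, 8->8, 7->7, 2->2, 10->10, 4->4, 9->9, 1->1, 5->5, 11->11
Step 2: d_i = R_x(i) - R_y(i); compute d_i^2.
  (6-6)^2=0, (7-3)^2=16, (8-8)^2=0, (3-7)^2=16, (2-2)^2=0, (10-10)^2=0, (4-4)^2=0, (9-9)^2=0, (1-1)^2=0, (5-5)^2=0, (11-11)^2=0
sum(d^2) = 32.
Step 3: rho = 1 - 6*32 / (11*(11^2 - 1)) = 1 - 192/1320 = 0.854545.
Step 4: Under H0, t = rho * sqrt((n-2)/(1-rho^2)) = 4.9360 ~ t(9).
Step 5: Two-sided p-value from the t-distribution with 9 df = 0.000807.
Step 6: alpha = 0.05. reject H0.

rho = 0.8545, p = 0.000807, reject H0 at alpha = 0.05.


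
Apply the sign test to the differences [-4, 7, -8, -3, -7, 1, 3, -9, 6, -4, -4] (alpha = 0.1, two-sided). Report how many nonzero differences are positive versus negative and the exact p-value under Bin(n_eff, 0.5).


Step 1: Discard zero differences. Original n = 11; n_eff = number of nonzero differences = 11.
Nonzero differences (with sign): -4, +7, -8, -3, -7, +1, +3, -9, +6, -4, -4
Step 2: Count signs: positive = 4, negative = 7.
Step 3: Under H0: P(positive) = 0.5, so the number of positives S ~ Bin(11, 0.5).
Step 4: Two-sided exact p-value = sum of Bin(11,0.5) probabilities at or below the observed probability = 0.548828.
Step 5: alpha = 0.1. fail to reject H0.

n_eff = 11, pos = 4, neg = 7, p = 0.548828, fail to reject H0.


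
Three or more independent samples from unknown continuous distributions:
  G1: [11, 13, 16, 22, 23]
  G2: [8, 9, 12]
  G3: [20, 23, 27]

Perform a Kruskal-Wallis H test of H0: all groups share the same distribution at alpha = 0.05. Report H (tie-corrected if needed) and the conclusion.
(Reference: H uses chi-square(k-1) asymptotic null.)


Step 1: Combine all N = 11 observations and assign midranks.
sorted (value, group, rank): (8,G2,1), (9,G2,2), (11,G1,3), (12,G2,4), (13,G1,5), (16,G1,6), (20,G3,7), (22,G1,8), (23,G1,9.5), (23,G3,9.5), (27,G3,11)
Step 2: Sum ranks within each group.
R_1 = 31.5 (n_1 = 5)
R_2 = 7 (n_2 = 3)
R_3 = 27.5 (n_3 = 3)
Step 3: H = 12/(N(N+1)) * sum(R_i^2/n_i) - 3(N+1)
     = 12/(11*12) * (31.5^2/5 + 7^2/3 + 27.5^2/3) - 3*12
     = 0.090909 * 466.867 - 36
     = 6.442424.
Step 4: Ties present; correction factor C = 1 - 6/(11^3 - 11) = 0.995455. Corrected H = 6.442424 / 0.995455 = 6.471842.
Step 5: Under H0, H ~ chi^2(2); p-value = 0.039324.
Step 6: alpha = 0.05. reject H0.

H = 6.4718, df = 2, p = 0.039324, reject H0.


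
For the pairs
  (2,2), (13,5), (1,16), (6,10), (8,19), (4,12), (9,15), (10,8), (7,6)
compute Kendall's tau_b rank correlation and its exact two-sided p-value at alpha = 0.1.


Step 1: Enumerate the 36 unordered pairs (i,j) with i<j and classify each by sign(x_j-x_i) * sign(y_j-y_i).
  (1,2):dx=+11,dy=+3->C; (1,3):dx=-1,dy=+14->D; (1,4):dx=+4,dy=+8->C; (1,5):dx=+6,dy=+17->C
  (1,6):dx=+2,dy=+10->C; (1,7):dx=+7,dy=+13->C; (1,8):dx=+8,dy=+6->C; (1,9):dx=+5,dy=+4->C
  (2,3):dx=-12,dy=+11->D; (2,4):dx=-7,dy=+5->D; (2,5):dx=-5,dy=+14->D; (2,6):dx=-9,dy=+7->D
  (2,7):dx=-4,dy=+10->D; (2,8):dx=-3,dy=+3->D; (2,9):dx=-6,dy=+1->D; (3,4):dx=+5,dy=-6->D
  (3,5):dx=+7,dy=+3->C; (3,6):dx=+3,dy=-4->D; (3,7):dx=+8,dy=-1->D; (3,8):dx=+9,dy=-8->D
  (3,9):dx=+6,dy=-10->D; (4,5):dx=+2,dy=+9->C; (4,6):dx=-2,dy=+2->D; (4,7):dx=+3,dy=+5->C
  (4,8):dx=+4,dy=-2->D; (4,9):dx=+1,dy=-4->D; (5,6):dx=-4,dy=-7->C; (5,7):dx=+1,dy=-4->D
  (5,8):dx=+2,dy=-11->D; (5,9):dx=-1,dy=-13->C; (6,7):dx=+5,dy=+3->C; (6,8):dx=+6,dy=-4->D
  (6,9):dx=+3,dy=-6->D; (7,8):dx=+1,dy=-7->D; (7,9):dx=-2,dy=-9->C; (8,9):dx=-3,dy=-2->C
Step 2: C = 15, D = 21, total pairs = 36.
Step 3: tau = (C - D)/(n(n-1)/2) = (15 - 21)/36 = -0.166667.
Step 4: Exact two-sided p-value (enumerate n! = 362880 permutations of y under H0): p = 0.612202.
Step 5: alpha = 0.1. fail to reject H0.

tau_b = -0.1667 (C=15, D=21), p = 0.612202, fail to reject H0.


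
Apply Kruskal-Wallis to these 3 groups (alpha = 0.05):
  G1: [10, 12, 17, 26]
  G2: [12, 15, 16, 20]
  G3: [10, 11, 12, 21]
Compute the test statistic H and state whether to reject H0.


Step 1: Combine all N = 12 observations and assign midranks.
sorted (value, group, rank): (10,G1,1.5), (10,G3,1.5), (11,G3,3), (12,G1,5), (12,G2,5), (12,G3,5), (15,G2,7), (16,G2,8), (17,G1,9), (20,G2,10), (21,G3,11), (26,G1,12)
Step 2: Sum ranks within each group.
R_1 = 27.5 (n_1 = 4)
R_2 = 30 (n_2 = 4)
R_3 = 20.5 (n_3 = 4)
Step 3: H = 12/(N(N+1)) * sum(R_i^2/n_i) - 3(N+1)
     = 12/(12*13) * (27.5^2/4 + 30^2/4 + 20.5^2/4) - 3*13
     = 0.076923 * 519.125 - 39
     = 0.932692.
Step 4: Ties present; correction factor C = 1 - 30/(12^3 - 12) = 0.982517. Corrected H = 0.932692 / 0.982517 = 0.949288.
Step 5: Under H0, H ~ chi^2(2); p-value = 0.622106.
Step 6: alpha = 0.05. fail to reject H0.

H = 0.9493, df = 2, p = 0.622106, fail to reject H0.


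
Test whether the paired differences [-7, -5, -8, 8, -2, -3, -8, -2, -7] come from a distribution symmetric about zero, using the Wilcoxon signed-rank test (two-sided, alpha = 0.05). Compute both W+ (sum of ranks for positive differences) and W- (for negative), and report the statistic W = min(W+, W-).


Step 1: Drop any zero differences (none here) and take |d_i|.
|d| = [7, 5, 8, 8, 2, 3, 8, 2, 7]
Step 2: Midrank |d_i| (ties get averaged ranks).
ranks: |7|->5.5, |5|->4, |8|->8, |8|->8, |2|->1.5, |3|->3, |8|->8, |2|->1.5, |7|->5.5
Step 3: Attach original signs; sum ranks with positive sign and with negative sign.
W+ = 8 = 8
W- = 5.5 + 4 + 8 + 1.5 + 3 + 8 + 1.5 + 5.5 = 37
(Check: W+ + W- = 45 should equal n(n+1)/2 = 45.)
Step 4: Test statistic W = min(W+, W-) = 8.
Step 5: Ties in |d|, so use the tie-corrected normal approximation.
        E[W] = n(n+1)/4 = 9*10/4 = 22.5.
        Tie groups: |d|=2 (t=2), |d|=7 (t=2), |d|=8 (t=3); sum(t^3 - t) = 36.
        Var[W] = n(n+1)(2n+1)/24 - sum(t^3-t)/48 = 1710/24 - 36/48 = 70.5.
        z = (W - E[W]) / sqrt(Var[W]) = (8 - 22.5) / 8.3964 = -1.7269.
        Two-sided p = 2*Phi(z) = 0.084181.
Step 6: alpha = 0.05. fail to reject H0.

W+ = 8, W- = 37, W = min = 8, p = 0.084181, fail to reject H0.


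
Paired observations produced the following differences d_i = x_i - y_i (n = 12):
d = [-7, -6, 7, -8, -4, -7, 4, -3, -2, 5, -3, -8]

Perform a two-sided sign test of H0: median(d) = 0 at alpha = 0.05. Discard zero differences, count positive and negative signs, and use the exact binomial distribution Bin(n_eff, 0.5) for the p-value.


Step 1: Discard zero differences. Original n = 12; n_eff = number of nonzero differences = 12.
Nonzero differences (with sign): -7, -6, +7, -8, -4, -7, +4, -3, -2, +5, -3, -8
Step 2: Count signs: positive = 3, negative = 9.
Step 3: Under H0: P(positive) = 0.5, so the number of positives S ~ Bin(12, 0.5).
Step 4: Two-sided exact p-value = sum of Bin(12,0.5) probabilities at or below the observed probability = 0.145996.
Step 5: alpha = 0.05. fail to reject H0.

n_eff = 12, pos = 3, neg = 9, p = 0.145996, fail to reject H0.


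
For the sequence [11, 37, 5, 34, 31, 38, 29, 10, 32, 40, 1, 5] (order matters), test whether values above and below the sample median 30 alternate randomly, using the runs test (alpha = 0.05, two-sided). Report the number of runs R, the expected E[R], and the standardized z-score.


Step 1: Compute median = 30; label A = above, B = below.
Labels in order: BABAAABBAABB  (n_A = 6, n_B = 6)
Step 2: Count runs R = 7.
Step 3: Under H0 (random ordering), E[R] = 2*n_A*n_B/(n_A+n_B) + 1 = 2*6*6/12 + 1 = 7.0000.
        Var[R] = 2*n_A*n_B*(2*n_A*n_B - n_A - n_B) / ((n_A+n_B)^2 * (n_A+n_B-1)) = 4320/1584 = 2.7273.
        SD[R] = 1.6514.
Step 4: R = E[R], so z = 0 with no continuity correction.
Step 5: Two-sided p-value via normal approximation = 2*(1 - Phi(|z|)) = 1.000000.
Step 6: alpha = 0.05. fail to reject H0.

R = 7, z = 0.0000, p = 1.000000, fail to reject H0.


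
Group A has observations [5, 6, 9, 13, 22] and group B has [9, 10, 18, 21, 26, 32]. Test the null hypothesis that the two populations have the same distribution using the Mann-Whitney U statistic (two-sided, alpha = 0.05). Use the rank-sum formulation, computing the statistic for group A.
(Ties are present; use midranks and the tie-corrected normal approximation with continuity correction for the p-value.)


Step 1: Combine and sort all 11 observations; assign midranks.
sorted (value, group): (5,X), (6,X), (9,X), (9,Y), (10,Y), (13,X), (18,Y), (21,Y), (22,X), (26,Y), (32,Y)
ranks: 5->1, 6->2, 9->3.5, 9->3.5, 10->5, 13->6, 18->7, 21->8, 22->9, 26->10, 32->11
Step 2: Rank sum for X: R1 = 1 + 2 + 3.5 + 6 + 9 = 21.5.
Step 3: U_X = R1 - n1(n1+1)/2 = 21.5 - 5*6/2 = 21.5 - 15 = 6.5.
       U_Y = n1*n2 - U_X = 30 - 6.5 = 23.5.
Step 4: Ties are present, so use the tie-corrected normal approximation (with continuity correction) for the p-value.
Step 5: p-value = 0.143215; compare to alpha = 0.05. fail to reject H0.

U_X = 6.5, p = 0.143215, fail to reject H0 at alpha = 0.05.


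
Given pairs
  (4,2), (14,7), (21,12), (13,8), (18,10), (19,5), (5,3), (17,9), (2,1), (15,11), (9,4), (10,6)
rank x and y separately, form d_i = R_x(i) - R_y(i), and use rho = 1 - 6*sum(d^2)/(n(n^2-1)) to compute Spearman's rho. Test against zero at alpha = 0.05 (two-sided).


Step 1: Rank x and y separately (midranks; no ties here).
rank(x): 4->2, 14->7, 21->12, 13->6, 18->10, 19->11, 5->3, 17->9, 2->1, 15->8, 9->4, 10->5
rank(y): 2->2, 7->7, 12->12, 8->8, 10->10, 5->5, 3->3, 9->9, 1->1, 11->11, 4->4, 6->6
Step 2: d_i = R_x(i) - R_y(i); compute d_i^2.
  (2-2)^2=0, (7-7)^2=0, (12-12)^2=0, (6-8)^2=4, (10-10)^2=0, (11-5)^2=36, (3-3)^2=0, (9-9)^2=0, (1-1)^2=0, (8-11)^2=9, (4-4)^2=0, (5-6)^2=1
sum(d^2) = 50.
Step 3: rho = 1 - 6*50 / (12*(12^2 - 1)) = 1 - 300/1716 = 0.825175.
Step 4: Under H0, t = rho * sqrt((n-2)/(1-rho^2)) = 4.6195 ~ t(10).
Step 5: Two-sided p-value from the t-distribution with 10 df = 0.000951.
Step 6: alpha = 0.05. reject H0.

rho = 0.8252, p = 0.000951, reject H0 at alpha = 0.05.


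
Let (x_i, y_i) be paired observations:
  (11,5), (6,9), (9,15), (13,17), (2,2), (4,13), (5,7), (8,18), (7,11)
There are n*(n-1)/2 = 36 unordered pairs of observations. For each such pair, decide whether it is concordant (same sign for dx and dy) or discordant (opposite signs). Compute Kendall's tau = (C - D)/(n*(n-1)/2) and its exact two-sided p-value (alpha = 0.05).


Step 1: Enumerate the 36 unordered pairs (i,j) with i<j and classify each by sign(x_j-x_i) * sign(y_j-y_i).
  (1,2):dx=-5,dy=+4->D; (1,3):dx=-2,dy=+10->D; (1,4):dx=+2,dy=+12->C; (1,5):dx=-9,dy=-3->C
  (1,6):dx=-7,dy=+8->D; (1,7):dx=-6,dy=+2->D; (1,8):dx=-3,dy=+13->D; (1,9):dx=-4,dy=+6->D
  (2,3):dx=+3,dy=+6->C; (2,4):dx=+7,dy=+8->C; (2,5):dx=-4,dy=-7->C; (2,6):dx=-2,dy=+4->D
  (2,7):dx=-1,dy=-2->C; (2,8):dx=+2,dy=+9->C; (2,9):dx=+1,dy=+2->C; (3,4):dx=+4,dy=+2->C
  (3,5):dx=-7,dy=-13->C; (3,6):dx=-5,dy=-2->C; (3,7):dx=-4,dy=-8->C; (3,8):dx=-1,dy=+3->D
  (3,9):dx=-2,dy=-4->C; (4,5):dx=-11,dy=-15->C; (4,6):dx=-9,dy=-4->C; (4,7):dx=-8,dy=-10->C
  (4,8):dx=-5,dy=+1->D; (4,9):dx=-6,dy=-6->C; (5,6):dx=+2,dy=+11->C; (5,7):dx=+3,dy=+5->C
  (5,8):dx=+6,dy=+16->C; (5,9):dx=+5,dy=+9->C; (6,7):dx=+1,dy=-6->D; (6,8):dx=+4,dy=+5->C
  (6,9):dx=+3,dy=-2->D; (7,8):dx=+3,dy=+11->C; (7,9):dx=+2,dy=+4->C; (8,9):dx=-1,dy=-7->C
Step 2: C = 25, D = 11, total pairs = 36.
Step 3: tau = (C - D)/(n(n-1)/2) = (25 - 11)/36 = 0.388889.
Step 4: Exact two-sided p-value (enumerate n! = 362880 permutations of y under H0): p = 0.180181.
Step 5: alpha = 0.05. fail to reject H0.

tau_b = 0.3889 (C=25, D=11), p = 0.180181, fail to reject H0.


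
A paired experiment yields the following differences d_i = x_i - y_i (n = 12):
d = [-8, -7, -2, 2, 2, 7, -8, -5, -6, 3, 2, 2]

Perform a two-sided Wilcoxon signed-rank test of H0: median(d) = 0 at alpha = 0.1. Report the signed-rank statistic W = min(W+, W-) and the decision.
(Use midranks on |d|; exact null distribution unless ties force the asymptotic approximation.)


Step 1: Drop any zero differences (none here) and take |d_i|.
|d| = [8, 7, 2, 2, 2, 7, 8, 5, 6, 3, 2, 2]
Step 2: Midrank |d_i| (ties get averaged ranks).
ranks: |8|->11.5, |7|->9.5, |2|->3, |2|->3, |2|->3, |7|->9.5, |8|->11.5, |5|->7, |6|->8, |3|->6, |2|->3, |2|->3
Step 3: Attach original signs; sum ranks with positive sign and with negative sign.
W+ = 3 + 3 + 9.5 + 6 + 3 + 3 = 27.5
W- = 11.5 + 9.5 + 3 + 11.5 + 7 + 8 = 50.5
(Check: W+ + W- = 78 should equal n(n+1)/2 = 78.)
Step 4: Test statistic W = min(W+, W-) = 27.5.
Step 5: Ties in |d|, so use the tie-corrected normal approximation.
        E[W] = n(n+1)/4 = 12*13/4 = 39.
        Tie groups: |d|=2 (t=5), |d|=7 (t=2), |d|=8 (t=2); sum(t^3 - t) = 132.
        Var[W] = n(n+1)(2n+1)/24 - sum(t^3-t)/48 = 3900/24 - 132/48 = 159.75.
        z = (W - E[W]) / sqrt(Var[W]) = (27.5 - 39) / 12.6392 = -0.9099.
        Two-sided p = 2*Phi(z) = 0.362893.
Step 6: alpha = 0.1. fail to reject H0.

W+ = 27.5, W- = 50.5, W = min = 27.5, p = 0.362893, fail to reject H0.


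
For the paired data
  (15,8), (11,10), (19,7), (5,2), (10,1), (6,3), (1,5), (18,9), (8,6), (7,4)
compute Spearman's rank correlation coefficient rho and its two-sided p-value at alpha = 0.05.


Step 1: Rank x and y separately (midranks; no ties here).
rank(x): 15->8, 11->7, 19->10, 5->2, 10->6, 6->3, 1->1, 18->9, 8->5, 7->4
rank(y): 8->8, 10->10, 7->7, 2->2, 1->1, 3->3, 5->5, 9->9, 6->6, 4->4
Step 2: d_i = R_x(i) - R_y(i); compute d_i^2.
  (8-8)^2=0, (7-10)^2=9, (10-7)^2=9, (2-2)^2=0, (6-1)^2=25, (3-3)^2=0, (1-5)^2=16, (9-9)^2=0, (5-6)^2=1, (4-4)^2=0
sum(d^2) = 60.
Step 3: rho = 1 - 6*60 / (10*(10^2 - 1)) = 1 - 360/990 = 0.636364.
Step 4: Under H0, t = rho * sqrt((n-2)/(1-rho^2)) = 2.3333 ~ t(8).
Step 5: Two-sided p-value from the t-distribution with 8 df = 0.047912.
Step 6: alpha = 0.05. reject H0.

rho = 0.6364, p = 0.047912, reject H0 at alpha = 0.05.


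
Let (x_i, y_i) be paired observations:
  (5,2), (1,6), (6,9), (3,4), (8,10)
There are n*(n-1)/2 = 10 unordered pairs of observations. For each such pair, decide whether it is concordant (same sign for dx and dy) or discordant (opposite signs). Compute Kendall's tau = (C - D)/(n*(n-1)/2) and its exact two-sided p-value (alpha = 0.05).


Step 1: Enumerate the 10 unordered pairs (i,j) with i<j and classify each by sign(x_j-x_i) * sign(y_j-y_i).
  (1,2):dx=-4,dy=+4->D; (1,3):dx=+1,dy=+7->C; (1,4):dx=-2,dy=+2->D; (1,5):dx=+3,dy=+8->C
  (2,3):dx=+5,dy=+3->C; (2,4):dx=+2,dy=-2->D; (2,5):dx=+7,dy=+4->C; (3,4):dx=-3,dy=-5->C
  (3,5):dx=+2,dy=+1->C; (4,5):dx=+5,dy=+6->C
Step 2: C = 7, D = 3, total pairs = 10.
Step 3: tau = (C - D)/(n(n-1)/2) = (7 - 3)/10 = 0.400000.
Step 4: Exact two-sided p-value (enumerate n! = 120 permutations of y under H0): p = 0.483333.
Step 5: alpha = 0.05. fail to reject H0.

tau_b = 0.4000 (C=7, D=3), p = 0.483333, fail to reject H0.


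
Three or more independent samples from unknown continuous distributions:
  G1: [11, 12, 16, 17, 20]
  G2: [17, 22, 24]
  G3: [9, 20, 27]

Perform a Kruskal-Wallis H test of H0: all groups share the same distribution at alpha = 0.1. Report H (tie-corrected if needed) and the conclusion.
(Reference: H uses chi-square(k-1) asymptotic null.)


Step 1: Combine all N = 11 observations and assign midranks.
sorted (value, group, rank): (9,G3,1), (11,G1,2), (12,G1,3), (16,G1,4), (17,G1,5.5), (17,G2,5.5), (20,G1,7.5), (20,G3,7.5), (22,G2,9), (24,G2,10), (27,G3,11)
Step 2: Sum ranks within each group.
R_1 = 22 (n_1 = 5)
R_2 = 24.5 (n_2 = 3)
R_3 = 19.5 (n_3 = 3)
Step 3: H = 12/(N(N+1)) * sum(R_i^2/n_i) - 3(N+1)
     = 12/(11*12) * (22^2/5 + 24.5^2/3 + 19.5^2/3) - 3*12
     = 0.090909 * 423.633 - 36
     = 2.512121.
Step 4: Ties present; correction factor C = 1 - 12/(11^3 - 11) = 0.990909. Corrected H = 2.512121 / 0.990909 = 2.535168.
Step 5: Under H0, H ~ chi^2(2); p-value = 0.281511.
Step 6: alpha = 0.1. fail to reject H0.

H = 2.5352, df = 2, p = 0.281511, fail to reject H0.


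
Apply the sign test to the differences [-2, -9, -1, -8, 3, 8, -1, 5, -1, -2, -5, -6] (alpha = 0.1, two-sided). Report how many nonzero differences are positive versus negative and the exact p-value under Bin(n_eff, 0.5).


Step 1: Discard zero differences. Original n = 12; n_eff = number of nonzero differences = 12.
Nonzero differences (with sign): -2, -9, -1, -8, +3, +8, -1, +5, -1, -2, -5, -6
Step 2: Count signs: positive = 3, negative = 9.
Step 3: Under H0: P(positive) = 0.5, so the number of positives S ~ Bin(12, 0.5).
Step 4: Two-sided exact p-value = sum of Bin(12,0.5) probabilities at or below the observed probability = 0.145996.
Step 5: alpha = 0.1. fail to reject H0.

n_eff = 12, pos = 3, neg = 9, p = 0.145996, fail to reject H0.


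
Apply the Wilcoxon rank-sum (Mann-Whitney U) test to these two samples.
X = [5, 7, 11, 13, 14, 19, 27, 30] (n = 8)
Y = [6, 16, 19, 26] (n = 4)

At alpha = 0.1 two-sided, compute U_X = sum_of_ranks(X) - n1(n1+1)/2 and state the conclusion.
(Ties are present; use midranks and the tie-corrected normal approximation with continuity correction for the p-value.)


Step 1: Combine and sort all 12 observations; assign midranks.
sorted (value, group): (5,X), (6,Y), (7,X), (11,X), (13,X), (14,X), (16,Y), (19,X), (19,Y), (26,Y), (27,X), (30,X)
ranks: 5->1, 6->2, 7->3, 11->4, 13->5, 14->6, 16->7, 19->8.5, 19->8.5, 26->10, 27->11, 30->12
Step 2: Rank sum for X: R1 = 1 + 3 + 4 + 5 + 6 + 8.5 + 11 + 12 = 50.5.
Step 3: U_X = R1 - n1(n1+1)/2 = 50.5 - 8*9/2 = 50.5 - 36 = 14.5.
       U_Y = n1*n2 - U_X = 32 - 14.5 = 17.5.
Step 4: Ties are present, so use the tie-corrected normal approximation (with continuity correction) for the p-value.
Step 5: p-value = 0.864901; compare to alpha = 0.1. fail to reject H0.

U_X = 14.5, p = 0.864901, fail to reject H0 at alpha = 0.1.


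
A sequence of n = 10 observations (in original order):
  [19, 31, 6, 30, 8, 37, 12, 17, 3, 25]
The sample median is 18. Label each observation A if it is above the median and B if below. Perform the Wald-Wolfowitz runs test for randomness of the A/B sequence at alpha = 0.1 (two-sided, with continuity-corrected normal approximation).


Step 1: Compute median = 18; label A = above, B = below.
Labels in order: AABABABBBA  (n_A = 5, n_B = 5)
Step 2: Count runs R = 7.
Step 3: Under H0 (random ordering), E[R] = 2*n_A*n_B/(n_A+n_B) + 1 = 2*5*5/10 + 1 = 6.0000.
        Var[R] = 2*n_A*n_B*(2*n_A*n_B - n_A - n_B) / ((n_A+n_B)^2 * (n_A+n_B-1)) = 2000/900 = 2.2222.
        SD[R] = 1.4907.
Step 4: Continuity-corrected z = (R - 0.5 - E[R]) / SD[R] = (7 - 0.5 - 6.0000) / 1.4907 = 0.3354.
Step 5: Two-sided p-value via normal approximation = 2*(1 - Phi(|z|)) = 0.737316.
Step 6: alpha = 0.1. fail to reject H0.

R = 7, z = 0.3354, p = 0.737316, fail to reject H0.


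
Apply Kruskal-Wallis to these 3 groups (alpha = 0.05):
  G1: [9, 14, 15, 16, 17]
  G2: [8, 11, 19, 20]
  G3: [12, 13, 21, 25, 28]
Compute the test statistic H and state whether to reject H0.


Step 1: Combine all N = 14 observations and assign midranks.
sorted (value, group, rank): (8,G2,1), (9,G1,2), (11,G2,3), (12,G3,4), (13,G3,5), (14,G1,6), (15,G1,7), (16,G1,8), (17,G1,9), (19,G2,10), (20,G2,11), (21,G3,12), (25,G3,13), (28,G3,14)
Step 2: Sum ranks within each group.
R_1 = 32 (n_1 = 5)
R_2 = 25 (n_2 = 4)
R_3 = 48 (n_3 = 5)
Step 3: H = 12/(N(N+1)) * sum(R_i^2/n_i) - 3(N+1)
     = 12/(14*15) * (32^2/5 + 25^2/4 + 48^2/5) - 3*15
     = 0.057143 * 821.85 - 45
     = 1.962857.
Step 4: No ties, so H is used without correction.
Step 5: Under H0, H ~ chi^2(2); p-value = 0.374775.
Step 6: alpha = 0.05. fail to reject H0.

H = 1.9629, df = 2, p = 0.374775, fail to reject H0.


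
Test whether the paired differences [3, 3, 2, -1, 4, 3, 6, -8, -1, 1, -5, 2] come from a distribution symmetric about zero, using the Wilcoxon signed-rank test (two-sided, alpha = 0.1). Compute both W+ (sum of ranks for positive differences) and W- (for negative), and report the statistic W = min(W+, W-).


Step 1: Drop any zero differences (none here) and take |d_i|.
|d| = [3, 3, 2, 1, 4, 3, 6, 8, 1, 1, 5, 2]
Step 2: Midrank |d_i| (ties get averaged ranks).
ranks: |3|->7, |3|->7, |2|->4.5, |1|->2, |4|->9, |3|->7, |6|->11, |8|->12, |1|->2, |1|->2, |5|->10, |2|->4.5
Step 3: Attach original signs; sum ranks with positive sign and with negative sign.
W+ = 7 + 7 + 4.5 + 9 + 7 + 11 + 2 + 4.5 = 52
W- = 2 + 12 + 2 + 10 = 26
(Check: W+ + W- = 78 should equal n(n+1)/2 = 78.)
Step 4: Test statistic W = min(W+, W-) = 26.
Step 5: Ties in |d|, so use the tie-corrected normal approximation.
        E[W] = n(n+1)/4 = 12*13/4 = 39.
        Tie groups: |d|=1 (t=3), |d|=2 (t=2), |d|=3 (t=3); sum(t^3 - t) = 54.
        Var[W] = n(n+1)(2n+1)/24 - sum(t^3-t)/48 = 3900/24 - 54/48 = 161.375.
        z = (W - E[W]) / sqrt(Var[W]) = (26 - 39) / 12.7033 = -1.0234.
        Two-sided p = 2*Phi(z) = 0.306141.
Step 6: alpha = 0.1. fail to reject H0.

W+ = 52, W- = 26, W = min = 26, p = 0.306141, fail to reject H0.


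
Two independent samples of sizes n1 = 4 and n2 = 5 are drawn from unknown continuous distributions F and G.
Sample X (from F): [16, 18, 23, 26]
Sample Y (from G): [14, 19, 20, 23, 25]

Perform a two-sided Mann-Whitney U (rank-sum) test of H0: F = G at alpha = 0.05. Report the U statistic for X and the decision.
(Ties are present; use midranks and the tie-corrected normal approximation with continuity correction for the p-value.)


Step 1: Combine and sort all 9 observations; assign midranks.
sorted (value, group): (14,Y), (16,X), (18,X), (19,Y), (20,Y), (23,X), (23,Y), (25,Y), (26,X)
ranks: 14->1, 16->2, 18->3, 19->4, 20->5, 23->6.5, 23->6.5, 25->8, 26->9
Step 2: Rank sum for X: R1 = 2 + 3 + 6.5 + 9 = 20.5.
Step 3: U_X = R1 - n1(n1+1)/2 = 20.5 - 4*5/2 = 20.5 - 10 = 10.5.
       U_Y = n1*n2 - U_X = 20 - 10.5 = 9.5.
Step 4: Ties are present, so use the tie-corrected normal approximation (with continuity correction) for the p-value.
Step 5: p-value = 1.000000; compare to alpha = 0.05. fail to reject H0.

U_X = 10.5, p = 1.000000, fail to reject H0 at alpha = 0.05.


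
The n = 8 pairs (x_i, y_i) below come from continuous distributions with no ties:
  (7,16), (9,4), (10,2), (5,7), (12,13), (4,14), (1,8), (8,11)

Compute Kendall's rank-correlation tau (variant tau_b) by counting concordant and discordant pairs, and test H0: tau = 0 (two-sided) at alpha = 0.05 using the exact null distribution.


Step 1: Enumerate the 28 unordered pairs (i,j) with i<j and classify each by sign(x_j-x_i) * sign(y_j-y_i).
  (1,2):dx=+2,dy=-12->D; (1,3):dx=+3,dy=-14->D; (1,4):dx=-2,dy=-9->C; (1,5):dx=+5,dy=-3->D
  (1,6):dx=-3,dy=-2->C; (1,7):dx=-6,dy=-8->C; (1,8):dx=+1,dy=-5->D; (2,3):dx=+1,dy=-2->D
  (2,4):dx=-4,dy=+3->D; (2,5):dx=+3,dy=+9->C; (2,6):dx=-5,dy=+10->D; (2,7):dx=-8,dy=+4->D
  (2,8):dx=-1,dy=+7->D; (3,4):dx=-5,dy=+5->D; (3,5):dx=+2,dy=+11->C; (3,6):dx=-6,dy=+12->D
  (3,7):dx=-9,dy=+6->D; (3,8):dx=-2,dy=+9->D; (4,5):dx=+7,dy=+6->C; (4,6):dx=-1,dy=+7->D
  (4,7):dx=-4,dy=+1->D; (4,8):dx=+3,dy=+4->C; (5,6):dx=-8,dy=+1->D; (5,7):dx=-11,dy=-5->C
  (5,8):dx=-4,dy=-2->C; (6,7):dx=-3,dy=-6->C; (6,8):dx=+4,dy=-3->D; (7,8):dx=+7,dy=+3->C
Step 2: C = 11, D = 17, total pairs = 28.
Step 3: tau = (C - D)/(n(n-1)/2) = (11 - 17)/28 = -0.214286.
Step 4: Exact two-sided p-value (enumerate n! = 40320 permutations of y under H0): p = 0.548413.
Step 5: alpha = 0.05. fail to reject H0.

tau_b = -0.2143 (C=11, D=17), p = 0.548413, fail to reject H0.


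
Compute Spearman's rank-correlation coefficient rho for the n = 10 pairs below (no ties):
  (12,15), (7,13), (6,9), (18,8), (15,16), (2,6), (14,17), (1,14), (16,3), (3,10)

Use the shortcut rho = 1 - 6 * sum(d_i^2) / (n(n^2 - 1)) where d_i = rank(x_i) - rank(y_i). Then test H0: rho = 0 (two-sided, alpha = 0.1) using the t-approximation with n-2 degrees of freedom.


Step 1: Rank x and y separately (midranks; no ties here).
rank(x): 12->6, 7->5, 6->4, 18->10, 15->8, 2->2, 14->7, 1->1, 16->9, 3->3
rank(y): 15->8, 13->6, 9->4, 8->3, 16->9, 6->2, 17->10, 14->7, 3->1, 10->5
Step 2: d_i = R_x(i) - R_y(i); compute d_i^2.
  (6-8)^2=4, (5-6)^2=1, (4-4)^2=0, (10-3)^2=49, (8-9)^2=1, (2-2)^2=0, (7-10)^2=9, (1-7)^2=36, (9-1)^2=64, (3-5)^2=4
sum(d^2) = 168.
Step 3: rho = 1 - 6*168 / (10*(10^2 - 1)) = 1 - 1008/990 = -0.018182.
Step 4: Under H0, t = rho * sqrt((n-2)/(1-rho^2)) = -0.0514 ~ t(8).
Step 5: Two-sided p-value from the t-distribution with 8 df = 0.960240.
Step 6: alpha = 0.1. fail to reject H0.

rho = -0.0182, p = 0.960240, fail to reject H0 at alpha = 0.1.


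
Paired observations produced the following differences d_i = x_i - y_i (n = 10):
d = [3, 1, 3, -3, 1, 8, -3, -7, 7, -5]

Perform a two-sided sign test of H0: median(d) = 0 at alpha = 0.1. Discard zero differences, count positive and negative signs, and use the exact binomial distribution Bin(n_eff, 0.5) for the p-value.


Step 1: Discard zero differences. Original n = 10; n_eff = number of nonzero differences = 10.
Nonzero differences (with sign): +3, +1, +3, -3, +1, +8, -3, -7, +7, -5
Step 2: Count signs: positive = 6, negative = 4.
Step 3: Under H0: P(positive) = 0.5, so the number of positives S ~ Bin(10, 0.5).
Step 4: Two-sided exact p-value = sum of Bin(10,0.5) probabilities at or below the observed probability = 0.753906.
Step 5: alpha = 0.1. fail to reject H0.

n_eff = 10, pos = 6, neg = 4, p = 0.753906, fail to reject H0.


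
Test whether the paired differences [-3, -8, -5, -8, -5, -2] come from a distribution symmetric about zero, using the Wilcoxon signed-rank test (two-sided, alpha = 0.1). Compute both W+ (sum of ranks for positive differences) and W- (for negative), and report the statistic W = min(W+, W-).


Step 1: Drop any zero differences (none here) and take |d_i|.
|d| = [3, 8, 5, 8, 5, 2]
Step 2: Midrank |d_i| (ties get averaged ranks).
ranks: |3|->2, |8|->5.5, |5|->3.5, |8|->5.5, |5|->3.5, |2|->1
Step 3: Attach original signs; sum ranks with positive sign and with negative sign.
W+ = 0 = 0
W- = 2 + 5.5 + 3.5 + 5.5 + 3.5 + 1 = 21
(Check: W+ + W- = 21 should equal n(n+1)/2 = 21.)
Step 4: Test statistic W = min(W+, W-) = 0.
Step 5: Ties in |d|, so use the tie-corrected normal approximation.
        E[W] = n(n+1)/4 = 6*7/4 = 10.5.
        Tie groups: |d|=5 (t=2), |d|=8 (t=2); sum(t^3 - t) = 12.
        Var[W] = n(n+1)(2n+1)/24 - sum(t^3-t)/48 = 546/24 - 12/48 = 22.5.
        z = (W - E[W]) / sqrt(Var[W]) = (0 - 10.5) / 4.7434 = -2.2136.
        Two-sided p = 2*Phi(z) = 0.026857.
Step 6: alpha = 0.1. reject H0.

W+ = 0, W- = 21, W = min = 0, p = 0.026857, reject H0.


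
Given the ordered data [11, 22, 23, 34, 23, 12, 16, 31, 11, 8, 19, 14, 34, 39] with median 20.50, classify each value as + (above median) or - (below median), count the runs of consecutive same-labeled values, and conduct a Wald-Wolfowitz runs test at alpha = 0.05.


Step 1: Compute median = 20.50; label A = above, B = below.
Labels in order: BAAAABBABBBBAA  (n_A = 7, n_B = 7)
Step 2: Count runs R = 6.
Step 3: Under H0 (random ordering), E[R] = 2*n_A*n_B/(n_A+n_B) + 1 = 2*7*7/14 + 1 = 8.0000.
        Var[R] = 2*n_A*n_B*(2*n_A*n_B - n_A - n_B) / ((n_A+n_B)^2 * (n_A+n_B-1)) = 8232/2548 = 3.2308.
        SD[R] = 1.7974.
Step 4: Continuity-corrected z = (R + 0.5 - E[R]) / SD[R] = (6 + 0.5 - 8.0000) / 1.7974 = -0.8345.
Step 5: Two-sided p-value via normal approximation = 2*(1 - Phi(|z|)) = 0.403986.
Step 6: alpha = 0.05. fail to reject H0.

R = 6, z = -0.8345, p = 0.403986, fail to reject H0.


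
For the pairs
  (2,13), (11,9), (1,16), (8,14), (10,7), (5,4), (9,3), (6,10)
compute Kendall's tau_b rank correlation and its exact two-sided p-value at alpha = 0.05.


Step 1: Enumerate the 28 unordered pairs (i,j) with i<j and classify each by sign(x_j-x_i) * sign(y_j-y_i).
  (1,2):dx=+9,dy=-4->D; (1,3):dx=-1,dy=+3->D; (1,4):dx=+6,dy=+1->C; (1,5):dx=+8,dy=-6->D
  (1,6):dx=+3,dy=-9->D; (1,7):dx=+7,dy=-10->D; (1,8):dx=+4,dy=-3->D; (2,3):dx=-10,dy=+7->D
  (2,4):dx=-3,dy=+5->D; (2,5):dx=-1,dy=-2->C; (2,6):dx=-6,dy=-5->C; (2,7):dx=-2,dy=-6->C
  (2,8):dx=-5,dy=+1->D; (3,4):dx=+7,dy=-2->D; (3,5):dx=+9,dy=-9->D; (3,6):dx=+4,dy=-12->D
  (3,7):dx=+8,dy=-13->D; (3,8):dx=+5,dy=-6->D; (4,5):dx=+2,dy=-7->D; (4,6):dx=-3,dy=-10->C
  (4,7):dx=+1,dy=-11->D; (4,8):dx=-2,dy=-4->C; (5,6):dx=-5,dy=-3->C; (5,7):dx=-1,dy=-4->C
  (5,8):dx=-4,dy=+3->D; (6,7):dx=+4,dy=-1->D; (6,8):dx=+1,dy=+6->C; (7,8):dx=-3,dy=+7->D
Step 2: C = 9, D = 19, total pairs = 28.
Step 3: tau = (C - D)/(n(n-1)/2) = (9 - 19)/28 = -0.357143.
Step 4: Exact two-sided p-value (enumerate n! = 40320 permutations of y under H0): p = 0.275099.
Step 5: alpha = 0.05. fail to reject H0.

tau_b = -0.3571 (C=9, D=19), p = 0.275099, fail to reject H0.


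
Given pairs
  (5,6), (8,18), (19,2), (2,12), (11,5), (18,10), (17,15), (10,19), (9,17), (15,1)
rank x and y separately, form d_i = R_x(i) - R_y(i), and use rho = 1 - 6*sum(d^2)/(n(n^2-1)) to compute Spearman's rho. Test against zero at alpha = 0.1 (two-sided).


Step 1: Rank x and y separately (midranks; no ties here).
rank(x): 5->2, 8->3, 19->10, 2->1, 11->6, 18->9, 17->8, 10->5, 9->4, 15->7
rank(y): 6->4, 18->9, 2->2, 12->6, 5->3, 10->5, 15->7, 19->10, 17->8, 1->1
Step 2: d_i = R_x(i) - R_y(i); compute d_i^2.
  (2-4)^2=4, (3-9)^2=36, (10-2)^2=64, (1-6)^2=25, (6-3)^2=9, (9-5)^2=16, (8-7)^2=1, (5-10)^2=25, (4-8)^2=16, (7-1)^2=36
sum(d^2) = 232.
Step 3: rho = 1 - 6*232 / (10*(10^2 - 1)) = 1 - 1392/990 = -0.406061.
Step 4: Under H0, t = rho * sqrt((n-2)/(1-rho^2)) = -1.2568 ~ t(8).
Step 5: Two-sided p-value from the t-distribution with 8 df = 0.244282.
Step 6: alpha = 0.1. fail to reject H0.

rho = -0.4061, p = 0.244282, fail to reject H0 at alpha = 0.1.


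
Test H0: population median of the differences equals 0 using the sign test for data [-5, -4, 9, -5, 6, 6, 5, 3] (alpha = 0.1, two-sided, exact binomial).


Step 1: Discard zero differences. Original n = 8; n_eff = number of nonzero differences = 8.
Nonzero differences (with sign): -5, -4, +9, -5, +6, +6, +5, +3
Step 2: Count signs: positive = 5, negative = 3.
Step 3: Under H0: P(positive) = 0.5, so the number of positives S ~ Bin(8, 0.5).
Step 4: Two-sided exact p-value = sum of Bin(8,0.5) probabilities at or below the observed probability = 0.726562.
Step 5: alpha = 0.1. fail to reject H0.

n_eff = 8, pos = 5, neg = 3, p = 0.726562, fail to reject H0.


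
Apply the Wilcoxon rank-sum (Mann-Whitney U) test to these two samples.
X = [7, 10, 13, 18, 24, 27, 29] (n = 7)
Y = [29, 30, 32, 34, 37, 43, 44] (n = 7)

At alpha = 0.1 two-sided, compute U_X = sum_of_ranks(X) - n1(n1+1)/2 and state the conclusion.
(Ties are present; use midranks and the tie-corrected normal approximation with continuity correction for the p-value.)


Step 1: Combine and sort all 14 observations; assign midranks.
sorted (value, group): (7,X), (10,X), (13,X), (18,X), (24,X), (27,X), (29,X), (29,Y), (30,Y), (32,Y), (34,Y), (37,Y), (43,Y), (44,Y)
ranks: 7->1, 10->2, 13->3, 18->4, 24->5, 27->6, 29->7.5, 29->7.5, 30->9, 32->10, 34->11, 37->12, 43->13, 44->14
Step 2: Rank sum for X: R1 = 1 + 2 + 3 + 4 + 5 + 6 + 7.5 = 28.5.
Step 3: U_X = R1 - n1(n1+1)/2 = 28.5 - 7*8/2 = 28.5 - 28 = 0.5.
       U_Y = n1*n2 - U_X = 49 - 0.5 = 48.5.
Step 4: Ties are present, so use the tie-corrected normal approximation (with continuity correction) for the p-value.
Step 5: p-value = 0.002647; compare to alpha = 0.1. reject H0.

U_X = 0.5, p = 0.002647, reject H0 at alpha = 0.1.


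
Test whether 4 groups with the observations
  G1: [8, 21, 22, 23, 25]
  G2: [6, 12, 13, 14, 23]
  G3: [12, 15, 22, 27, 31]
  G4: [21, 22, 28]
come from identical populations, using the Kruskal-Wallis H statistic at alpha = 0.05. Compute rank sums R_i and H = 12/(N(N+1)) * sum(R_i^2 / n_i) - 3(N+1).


Step 1: Combine all N = 18 observations and assign midranks.
sorted (value, group, rank): (6,G2,1), (8,G1,2), (12,G2,3.5), (12,G3,3.5), (13,G2,5), (14,G2,6), (15,G3,7), (21,G1,8.5), (21,G4,8.5), (22,G1,11), (22,G3,11), (22,G4,11), (23,G1,13.5), (23,G2,13.5), (25,G1,15), (27,G3,16), (28,G4,17), (31,G3,18)
Step 2: Sum ranks within each group.
R_1 = 50 (n_1 = 5)
R_2 = 29 (n_2 = 5)
R_3 = 55.5 (n_3 = 5)
R_4 = 36.5 (n_4 = 3)
Step 3: H = 12/(N(N+1)) * sum(R_i^2/n_i) - 3(N+1)
     = 12/(18*19) * (50^2/5 + 29^2/5 + 55.5^2/5 + 36.5^2/3) - 3*19
     = 0.035088 * 1728.33 - 57
     = 3.643275.
Step 4: Ties present; correction factor C = 1 - 42/(18^3 - 18) = 0.992776. Corrected H = 3.643275 / 0.992776 = 3.669785.
Step 5: Under H0, H ~ chi^2(3); p-value = 0.299400.
Step 6: alpha = 0.05. fail to reject H0.

H = 3.6698, df = 3, p = 0.299400, fail to reject H0.


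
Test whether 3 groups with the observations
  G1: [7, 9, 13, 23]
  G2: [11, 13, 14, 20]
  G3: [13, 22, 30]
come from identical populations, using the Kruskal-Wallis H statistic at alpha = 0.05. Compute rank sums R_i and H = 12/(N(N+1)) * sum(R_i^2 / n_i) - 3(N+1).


Step 1: Combine all N = 11 observations and assign midranks.
sorted (value, group, rank): (7,G1,1), (9,G1,2), (11,G2,3), (13,G1,5), (13,G2,5), (13,G3,5), (14,G2,7), (20,G2,8), (22,G3,9), (23,G1,10), (30,G3,11)
Step 2: Sum ranks within each group.
R_1 = 18 (n_1 = 4)
R_2 = 23 (n_2 = 4)
R_3 = 25 (n_3 = 3)
Step 3: H = 12/(N(N+1)) * sum(R_i^2/n_i) - 3(N+1)
     = 12/(11*12) * (18^2/4 + 23^2/4 + 25^2/3) - 3*12
     = 0.090909 * 421.583 - 36
     = 2.325758.
Step 4: Ties present; correction factor C = 1 - 24/(11^3 - 11) = 0.981818. Corrected H = 2.325758 / 0.981818 = 2.368827.
Step 5: Under H0, H ~ chi^2(2); p-value = 0.305926.
Step 6: alpha = 0.05. fail to reject H0.

H = 2.3688, df = 2, p = 0.305926, fail to reject H0.


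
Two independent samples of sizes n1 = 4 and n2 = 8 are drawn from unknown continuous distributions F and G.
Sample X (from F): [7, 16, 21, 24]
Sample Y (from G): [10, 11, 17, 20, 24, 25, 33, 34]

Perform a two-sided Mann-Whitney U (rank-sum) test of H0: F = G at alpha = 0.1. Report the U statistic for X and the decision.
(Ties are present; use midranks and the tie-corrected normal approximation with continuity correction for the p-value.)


Step 1: Combine and sort all 12 observations; assign midranks.
sorted (value, group): (7,X), (10,Y), (11,Y), (16,X), (17,Y), (20,Y), (21,X), (24,X), (24,Y), (25,Y), (33,Y), (34,Y)
ranks: 7->1, 10->2, 11->3, 16->4, 17->5, 20->6, 21->7, 24->8.5, 24->8.5, 25->10, 33->11, 34->12
Step 2: Rank sum for X: R1 = 1 + 4 + 7 + 8.5 = 20.5.
Step 3: U_X = R1 - n1(n1+1)/2 = 20.5 - 4*5/2 = 20.5 - 10 = 10.5.
       U_Y = n1*n2 - U_X = 32 - 10.5 = 21.5.
Step 4: Ties are present, so use the tie-corrected normal approximation (with continuity correction) for the p-value.
Step 5: p-value = 0.394938; compare to alpha = 0.1. fail to reject H0.

U_X = 10.5, p = 0.394938, fail to reject H0 at alpha = 0.1.


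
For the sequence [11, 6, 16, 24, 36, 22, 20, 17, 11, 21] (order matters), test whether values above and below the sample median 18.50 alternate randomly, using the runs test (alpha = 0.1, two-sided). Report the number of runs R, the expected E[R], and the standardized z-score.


Step 1: Compute median = 18.50; label A = above, B = below.
Labels in order: BBBAAAABBA  (n_A = 5, n_B = 5)
Step 2: Count runs R = 4.
Step 3: Under H0 (random ordering), E[R] = 2*n_A*n_B/(n_A+n_B) + 1 = 2*5*5/10 + 1 = 6.0000.
        Var[R] = 2*n_A*n_B*(2*n_A*n_B - n_A - n_B) / ((n_A+n_B)^2 * (n_A+n_B-1)) = 2000/900 = 2.2222.
        SD[R] = 1.4907.
Step 4: Continuity-corrected z = (R + 0.5 - E[R]) / SD[R] = (4 + 0.5 - 6.0000) / 1.4907 = -1.0062.
Step 5: Two-sided p-value via normal approximation = 2*(1 - Phi(|z|)) = 0.314305.
Step 6: alpha = 0.1. fail to reject H0.

R = 4, z = -1.0062, p = 0.314305, fail to reject H0.


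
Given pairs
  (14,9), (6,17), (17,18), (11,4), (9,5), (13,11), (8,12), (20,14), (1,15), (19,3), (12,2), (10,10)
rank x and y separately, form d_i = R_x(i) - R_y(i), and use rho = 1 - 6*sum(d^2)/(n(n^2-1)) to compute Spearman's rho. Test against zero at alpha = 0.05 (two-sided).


Step 1: Rank x and y separately (midranks; no ties here).
rank(x): 14->9, 6->2, 17->10, 11->6, 9->4, 13->8, 8->3, 20->12, 1->1, 19->11, 12->7, 10->5
rank(y): 9->5, 17->11, 18->12, 4->3, 5->4, 11->7, 12->8, 14->9, 15->10, 3->2, 2->1, 10->6
Step 2: d_i = R_x(i) - R_y(i); compute d_i^2.
  (9-5)^2=16, (2-11)^2=81, (10-12)^2=4, (6-3)^2=9, (4-4)^2=0, (8-7)^2=1, (3-8)^2=25, (12-9)^2=9, (1-10)^2=81, (11-2)^2=81, (7-1)^2=36, (5-6)^2=1
sum(d^2) = 344.
Step 3: rho = 1 - 6*344 / (12*(12^2 - 1)) = 1 - 2064/1716 = -0.202797.
Step 4: Under H0, t = rho * sqrt((n-2)/(1-rho^2)) = -0.6549 ~ t(10).
Step 5: Two-sided p-value from the t-distribution with 10 df = 0.527302.
Step 6: alpha = 0.05. fail to reject H0.

rho = -0.2028, p = 0.527302, fail to reject H0 at alpha = 0.05.
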